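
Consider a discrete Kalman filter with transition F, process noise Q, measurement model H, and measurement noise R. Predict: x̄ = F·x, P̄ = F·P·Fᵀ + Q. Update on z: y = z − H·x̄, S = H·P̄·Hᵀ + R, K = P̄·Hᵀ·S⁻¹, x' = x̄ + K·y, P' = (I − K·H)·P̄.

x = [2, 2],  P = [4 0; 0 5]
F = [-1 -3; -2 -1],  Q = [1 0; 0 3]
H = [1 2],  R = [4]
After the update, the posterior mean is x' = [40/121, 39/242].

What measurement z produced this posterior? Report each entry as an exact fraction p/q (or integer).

x̄ = F·x = [-8, -6]
P̄ = F·P·Fᵀ + Q = [50 23; 23 24]
S = H·P̄·Hᵀ + R = [242]
K = P̄·Hᵀ·S⁻¹ = [48/121; 71/242]
x' − x̄ = [1008/121, 1491/242] = K·y
y = (KᵀK)⁻¹·Kᵀ·(x' − x̄) = [21]
z = y + H·x̄ = [21] + [-20] = [1]

z = [1]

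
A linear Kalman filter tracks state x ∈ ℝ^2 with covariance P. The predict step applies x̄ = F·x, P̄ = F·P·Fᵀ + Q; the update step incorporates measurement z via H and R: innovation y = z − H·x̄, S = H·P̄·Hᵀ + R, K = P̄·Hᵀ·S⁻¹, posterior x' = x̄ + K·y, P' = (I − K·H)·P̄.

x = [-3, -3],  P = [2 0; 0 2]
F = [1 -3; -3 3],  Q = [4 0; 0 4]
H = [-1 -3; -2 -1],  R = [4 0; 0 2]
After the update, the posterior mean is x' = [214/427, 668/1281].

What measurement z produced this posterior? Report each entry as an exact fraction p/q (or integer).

x̄ = F·x = [6, 0]
P̄ = F·P·Fᵀ + Q = [24 -24; -24 40]
S = H·P̄·Hᵀ + R = [244 0; 0 42]
K = P̄·Hᵀ·S⁻¹ = [12/61 -4/7; -24/61 4/21]
x' − x̄ = [-2348/427, 668/1281] = K·y
y = (KᵀK)⁻¹·Kᵀ·(x' − x̄) = [4, 11]
z = y + H·x̄ = [4, 11] + [-6, -12] = [-2, -1]

z = [-2, -1]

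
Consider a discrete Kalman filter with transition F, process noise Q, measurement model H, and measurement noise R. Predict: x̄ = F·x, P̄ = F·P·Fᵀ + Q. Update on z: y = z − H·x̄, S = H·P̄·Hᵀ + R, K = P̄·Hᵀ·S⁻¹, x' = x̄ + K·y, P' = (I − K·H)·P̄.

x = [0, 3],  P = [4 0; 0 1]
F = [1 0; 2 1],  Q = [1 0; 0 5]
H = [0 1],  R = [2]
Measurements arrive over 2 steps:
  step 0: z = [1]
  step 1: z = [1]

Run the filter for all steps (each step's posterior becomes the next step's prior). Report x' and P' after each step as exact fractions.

step 0: x̄ = F·x = [0, 3]
step 0: P̄ = F·P·Fᵀ + Q = [5 8; 8 22]
step 0: y = z − H·x̄ = [-2]
step 0: S = H·P̄·Hᵀ + R = [24]
step 0: K = P̄·Hᵀ·S⁻¹ = [1/3; 11/12]
step 0: x' = x̄ + K·y = [-2/3, 7/6]
step 0: P' = (I − K·H)·P̄ = [7/3 2/3; 2/3 11/6]
step 1: x̄ = F·x = [-2/3, -1/6]
step 1: P̄ = F·P·Fᵀ + Q = [10/3 16/3; 16/3 113/6]
step 1: y = z − H·x̄ = [7/6]
step 1: S = H·P̄·Hᵀ + R = [125/6]
step 1: K = P̄·Hᵀ·S⁻¹ = [32/125; 113/125]
step 1: x' = x̄ + K·y = [-46/125, 111/125]
step 1: P' = (I − K·H)·P̄ = [246/125 64/125; 64/125 226/125]

step 0: x' = [-2/3, 7/6], P' = [7/3 2/3; 2/3 11/6]
step 1: x' = [-46/125, 111/125], P' = [246/125 64/125; 64/125 226/125]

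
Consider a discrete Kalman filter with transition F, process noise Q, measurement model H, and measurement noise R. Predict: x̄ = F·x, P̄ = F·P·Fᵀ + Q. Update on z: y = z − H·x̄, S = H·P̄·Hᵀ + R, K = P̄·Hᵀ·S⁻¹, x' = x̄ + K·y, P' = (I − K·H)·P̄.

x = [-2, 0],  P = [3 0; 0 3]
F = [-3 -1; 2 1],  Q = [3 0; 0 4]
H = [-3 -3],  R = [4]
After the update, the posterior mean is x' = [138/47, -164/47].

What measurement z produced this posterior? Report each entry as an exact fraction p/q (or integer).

x̄ = F·x = [6, -4]
P̄ = F·P·Fᵀ + Q = [33 -21; -21 19]
S = H·P̄·Hᵀ + R = [94]
K = P̄·Hᵀ·S⁻¹ = [-18/47; 3/47]
x' − x̄ = [-144/47, 24/47] = K·y
y = (KᵀK)⁻¹·Kᵀ·(x' − x̄) = [8]
z = y + H·x̄ = [8] + [-6] = [2]

z = [2]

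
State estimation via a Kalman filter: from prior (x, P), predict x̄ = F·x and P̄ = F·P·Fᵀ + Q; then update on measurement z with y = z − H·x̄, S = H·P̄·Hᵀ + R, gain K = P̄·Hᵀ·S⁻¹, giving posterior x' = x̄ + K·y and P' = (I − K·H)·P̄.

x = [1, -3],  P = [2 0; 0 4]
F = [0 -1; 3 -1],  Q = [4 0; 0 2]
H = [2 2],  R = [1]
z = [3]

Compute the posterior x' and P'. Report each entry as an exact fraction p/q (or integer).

x̄ = F·x = [3, 6]
P̄ = F·P·Fᵀ + Q = [8 4; 4 24]
y = z − H·x̄ = [-15]
S = H·P̄·Hᵀ + R = [161]
K = P̄·Hᵀ·S⁻¹ = [24/161; 8/23]
x' = x̄ + K·y = [123/161, 18/23]
P' = (I − K·H)·P̄ = [712/161 -100/23; -100/23 104/23]

x' = [123/161, 18/23]
P' = [712/161 -100/23; -100/23 104/23]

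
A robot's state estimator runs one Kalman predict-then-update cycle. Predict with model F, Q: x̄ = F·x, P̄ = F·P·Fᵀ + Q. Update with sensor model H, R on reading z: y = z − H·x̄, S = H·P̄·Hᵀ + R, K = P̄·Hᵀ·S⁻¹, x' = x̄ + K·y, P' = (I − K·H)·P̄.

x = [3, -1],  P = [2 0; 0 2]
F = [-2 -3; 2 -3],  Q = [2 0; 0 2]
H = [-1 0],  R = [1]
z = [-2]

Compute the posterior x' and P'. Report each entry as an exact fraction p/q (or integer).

x' = [53/29, 311/29]
P' = [28/29 10/29; 10/29 712/29]

x̄ = F·x = [-3, 9]
P̄ = F·P·Fᵀ + Q = [28 10; 10 28]
y = z − H·x̄ = [-5]
S = H·P̄·Hᵀ + R = [29]
K = P̄·Hᵀ·S⁻¹ = [-28/29; -10/29]
x' = x̄ + K·y = [53/29, 311/29]
P' = (I − K·H)·P̄ = [28/29 10/29; 10/29 712/29]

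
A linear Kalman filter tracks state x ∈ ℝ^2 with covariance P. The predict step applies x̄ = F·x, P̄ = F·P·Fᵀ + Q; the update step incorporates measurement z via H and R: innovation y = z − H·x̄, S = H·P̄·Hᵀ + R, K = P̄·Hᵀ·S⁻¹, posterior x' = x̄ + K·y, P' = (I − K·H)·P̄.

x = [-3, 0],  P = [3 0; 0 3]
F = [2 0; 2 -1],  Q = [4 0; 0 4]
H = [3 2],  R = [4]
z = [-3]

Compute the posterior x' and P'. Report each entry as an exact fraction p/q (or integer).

x' = [-33/46, -105/184]
P' = [44/23 -57/23; -57/23 379/92]

x̄ = F·x = [-6, -6]
P̄ = F·P·Fᵀ + Q = [16 12; 12 19]
y = z − H·x̄ = [27]
S = H·P̄·Hᵀ + R = [368]
K = P̄·Hᵀ·S⁻¹ = [9/46; 37/184]
x' = x̄ + K·y = [-33/46, -105/184]
P' = (I − K·H)·P̄ = [44/23 -57/23; -57/23 379/92]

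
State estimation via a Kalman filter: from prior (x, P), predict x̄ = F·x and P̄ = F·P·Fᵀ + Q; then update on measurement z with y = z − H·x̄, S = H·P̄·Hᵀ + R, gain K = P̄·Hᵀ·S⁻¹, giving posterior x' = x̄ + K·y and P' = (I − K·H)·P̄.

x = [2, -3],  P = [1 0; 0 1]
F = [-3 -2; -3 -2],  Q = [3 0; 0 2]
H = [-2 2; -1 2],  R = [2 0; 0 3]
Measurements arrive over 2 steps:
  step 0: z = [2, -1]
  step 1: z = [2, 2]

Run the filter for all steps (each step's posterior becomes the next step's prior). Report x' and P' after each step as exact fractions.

step 0: x' = [-454/199, -289/199], P' = [758/199 607/199; 607/199 542/199]
step 1: x' = [59476/95079, 139628/95079], P' = [876253/190158 354667/95079; 354667/95079 313982/95079]

step 0: x̄ = F·x = [0, 0]
step 0: P̄ = F·P·Fᵀ + Q = [16 13; 13 15]
step 0: y = z − H·x̄ = [2, -1]
step 0: S = H·P̄·Hᵀ + R = [22 14; 14 27]
step 0: K = P̄·Hᵀ·S⁻¹ = [-151/199 152/199; -65/199 159/199]
step 0: x' = x̄ + K·y = [-454/199, -289/199]
step 0: P' = (I − K·H)·P̄ = [758/199 607/199; 607/199 542/199]
step 1: x̄ = F·x = [1940/199, 1940/199]
step 1: P̄ = F·P·Fᵀ + Q = [16871/199 16274/199; 16274/199 16672/199]
step 1: y = z − H·x̄ = [2, -1542/199]
step 1: S = H·P̄·Hᵀ + R = [22 14; 14 19060/199]
step 1: K = P̄·Hᵀ·S⁻¹ = [-166919/190158 180805/190158; -40685/95079 91099/95079]
step 1: x' = x̄ + K·y = [59476/95079, 139628/95079]
step 1: P' = (I − K·H)·P̄ = [876253/190158 354667/95079; 354667/95079 313982/95079]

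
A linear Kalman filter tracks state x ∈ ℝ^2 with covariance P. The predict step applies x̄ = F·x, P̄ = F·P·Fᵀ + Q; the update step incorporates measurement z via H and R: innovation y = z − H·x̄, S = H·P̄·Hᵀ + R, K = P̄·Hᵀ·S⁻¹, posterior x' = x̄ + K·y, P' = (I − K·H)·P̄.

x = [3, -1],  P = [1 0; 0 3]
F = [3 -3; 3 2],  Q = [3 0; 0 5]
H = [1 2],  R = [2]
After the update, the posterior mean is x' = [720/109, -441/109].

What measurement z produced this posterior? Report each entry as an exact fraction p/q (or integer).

x̄ = F·x = [12, 7]
P̄ = F·P·Fᵀ + Q = [39 -9; -9 26]
S = H·P̄·Hᵀ + R = [109]
K = P̄·Hᵀ·S⁻¹ = [21/109; 43/109]
x' − x̄ = [-588/109, -1204/109] = K·y
y = (KᵀK)⁻¹·Kᵀ·(x' − x̄) = [-28]
z = y + H·x̄ = [-28] + [26] = [-2]

z = [-2]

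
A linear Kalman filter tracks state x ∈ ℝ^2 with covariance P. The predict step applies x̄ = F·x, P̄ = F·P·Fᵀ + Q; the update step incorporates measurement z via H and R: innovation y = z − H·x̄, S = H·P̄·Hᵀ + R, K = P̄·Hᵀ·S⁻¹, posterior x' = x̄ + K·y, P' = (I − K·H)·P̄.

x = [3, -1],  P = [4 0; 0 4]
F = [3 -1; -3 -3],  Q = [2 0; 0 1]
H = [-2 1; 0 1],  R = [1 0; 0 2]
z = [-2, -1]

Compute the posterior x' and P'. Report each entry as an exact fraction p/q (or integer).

x̄ = F·x = [10, -6]
P̄ = F·P·Fᵀ + Q = [42 -24; -24 73]
y = z − H·x̄ = [24, 5]
S = H·P̄·Hᵀ + R = [338 121; 121 75]
K = P̄·Hᵀ·S⁻¹ = [-5196/10709 4956/10709; 242/10709 10033/10709]
x' = x̄ + K·y = [7166/10709, -8281/10709]
P' = (I − K·H)·P̄ = [7554/10709 9912/10709; 9912/10709 20066/10709]

x' = [7166/10709, -8281/10709]
P' = [7554/10709 9912/10709; 9912/10709 20066/10709]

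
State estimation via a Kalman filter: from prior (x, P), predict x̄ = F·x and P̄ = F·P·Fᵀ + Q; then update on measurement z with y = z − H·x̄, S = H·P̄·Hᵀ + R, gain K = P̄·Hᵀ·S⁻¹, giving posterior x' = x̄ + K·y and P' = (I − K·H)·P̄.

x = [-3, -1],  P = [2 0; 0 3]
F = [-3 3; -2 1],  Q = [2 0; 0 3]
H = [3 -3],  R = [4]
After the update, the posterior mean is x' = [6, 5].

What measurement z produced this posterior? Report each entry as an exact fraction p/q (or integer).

z = [3]

x̄ = F·x = [6, 5]
P̄ = F·P·Fᵀ + Q = [47 21; 21 14]
S = H·P̄·Hᵀ + R = [175]
K = P̄·Hᵀ·S⁻¹ = [78/175; 3/25]
x' − x̄ = [0, 0] = K·y
y = (KᵀK)⁻¹·Kᵀ·(x' − x̄) = [0]
z = y + H·x̄ = [0] + [3] = [3]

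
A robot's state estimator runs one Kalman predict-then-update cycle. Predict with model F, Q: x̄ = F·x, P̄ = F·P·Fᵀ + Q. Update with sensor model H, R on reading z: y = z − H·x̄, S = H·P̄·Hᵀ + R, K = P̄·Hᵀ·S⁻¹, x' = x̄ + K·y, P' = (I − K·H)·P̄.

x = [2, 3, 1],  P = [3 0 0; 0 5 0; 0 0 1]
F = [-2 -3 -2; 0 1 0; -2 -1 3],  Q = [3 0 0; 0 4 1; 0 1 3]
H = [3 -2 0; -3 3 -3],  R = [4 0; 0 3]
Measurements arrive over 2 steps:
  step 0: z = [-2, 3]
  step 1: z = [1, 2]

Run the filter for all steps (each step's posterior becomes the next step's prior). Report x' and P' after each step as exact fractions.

step 0: x' = [-37605/27602, -48861/55204, -28127/55204], P' = [28477/13801 70797/27602 14127/27602; 70797/27602 221505/55204 80051/55204; 14127/27602 80051/55204 69505/55204]
step 1: x' = [2097093481/3703843571, 1468420554/3703843571, -2978620356/3703843571], P' = [6550431552/3703843571 7727567426/3703843571 1198981406/3703843571; 7727567426/3703843571 11997751945/3703843571 4247282629/3703843571; 1198981406/3703843571 4247282629/3703843571 4215737995/3703843571]

step 0: x̄ = F·x = [-15, 3, -4]
step 0: P̄ = F·P·Fᵀ + Q = [64 -15 21; -15 9 -4; 21 -4 29]
step 0: y = z − H·x̄ = [49, -63]
step 0: S = H·P̄·Hᵀ + R = [796 -1068; -1068 1641]
step 0: K = P̄·Hᵀ·S⁻¹ = [7317/27602 -142/13801; -4557/55204 -35/13801; -18835/55204 -4427/13801]
step 0: x' = x̄ + K·y = [-37605/27602, -48861/55204, -28127/55204]
step 0: P' = (I − K·H)·P̄ = [28477/13801 70797/27602 14127/27602; 70797/27602 221505/55204 80051/55204; 14127/27602 80051/55204 69505/55204]
step 1: x̄ = F·x = [353257/55204, -48861/55204, 28725/13801]
step 1: P̄ = F·P·Fᵀ + Q = [5778581/55204 -1107805/55204 304751/13801; -1107805/55204 442321/55204 -52334/13801; 304751/13801 -52334/13801 303829/13801]
step 1: y = z − H·x̄ = [-1102289/55204, 830731/27602]
step 1: S = H·P̄·Hᵀ + R = [67290989/55204 -41752641/27602; -41752641/27602 28185546/13801]
step 1: K = P̄·Hᵀ·S⁻¹ = [1049039951/3703843571 -21845532/3703843571; -203200403/3703843571 22901890/3703843571; -1224405260/3703843571 -1167436772/3703843571]
step 1: x' = x̄ + K·y = [2097093481/3703843571, 1468420554/3703843571, -2978620356/3703843571]
step 1: P' = (I − K·H)·P̄ = [6550431552/3703843571 7727567426/3703843571 1198981406/3703843571; 7727567426/3703843571 11997751945/3703843571 4247282629/3703843571; 1198981406/3703843571 4247282629/3703843571 4215737995/3703843571]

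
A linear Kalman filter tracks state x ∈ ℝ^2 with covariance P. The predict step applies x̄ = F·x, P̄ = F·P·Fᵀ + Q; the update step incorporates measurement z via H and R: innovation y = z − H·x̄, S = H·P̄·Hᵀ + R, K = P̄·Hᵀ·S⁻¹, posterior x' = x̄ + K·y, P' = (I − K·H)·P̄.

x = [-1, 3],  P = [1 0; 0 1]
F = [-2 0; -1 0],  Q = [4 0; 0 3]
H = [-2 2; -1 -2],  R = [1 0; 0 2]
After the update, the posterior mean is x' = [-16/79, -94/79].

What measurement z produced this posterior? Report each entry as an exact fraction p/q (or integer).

x̄ = F·x = [2, 1]
P̄ = F·P·Fᵀ + Q = [8 2; 2 4]
S = H·P̄·Hᵀ + R = [33 4; 4 34]
K = P̄·Hᵀ·S⁻¹ = [-180/553 -174/553; 88/553 -173/553]
x' − x̄ = [-174/79, -173/79] = K·y
y = (KᵀK)⁻¹·Kᵀ·(x' − x̄) = [0, 7]
z = y + H·x̄ = [0, 7] + [-2, -4] = [-2, 3]

z = [-2, 3]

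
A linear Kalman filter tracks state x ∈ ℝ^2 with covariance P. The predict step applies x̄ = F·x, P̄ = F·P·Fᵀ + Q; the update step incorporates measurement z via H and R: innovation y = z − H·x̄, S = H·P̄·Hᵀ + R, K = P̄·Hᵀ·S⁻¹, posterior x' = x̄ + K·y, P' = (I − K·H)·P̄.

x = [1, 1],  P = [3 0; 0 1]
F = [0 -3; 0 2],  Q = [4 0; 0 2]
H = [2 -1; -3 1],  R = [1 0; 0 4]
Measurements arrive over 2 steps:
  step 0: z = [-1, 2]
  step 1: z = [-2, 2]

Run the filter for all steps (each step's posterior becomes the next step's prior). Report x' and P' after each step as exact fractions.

step 0: x̄ = F·x = [-3, 2]
step 0: P̄ = F·P·Fᵀ + Q = [13 -6; -6 6]
step 0: y = z − H·x̄ = [7, -9]
step 0: S = H·P̄·Hᵀ + R = [83 -114; -114 163]
step 0: K = P̄·Hᵀ·S⁻¹ = [86/533 -87/533; -198/533 -60/533]
step 0: x' = x̄ + K·y = [-214/533, 220/533]
step 0: P' = (I − K·H)·P̄ = [262/533 438/533; 438/533 1074/533]
step 1: x̄ = F·x = [-660/533, 440/533]
step 1: P̄ = F·P·Fᵀ + Q = [11798/533 -6444/533; -6444/533 5362/533]
step 1: y = z − H·x̄ = [694/533, -1354/533]
step 1: S = H·P̄·Hᵀ + R = [78863/533 -108370/533; -108370/533 152340/533]
step 1: K = P̄·Hᵀ·S⁻¹ = [3969/25322 -41309/253220; -9767/25322 -28433/253220]
step 1: x' = x̄ + K·y = [-78469/126610, 77047/126610]
step 1: P' = (I − K·H)·P̄ = [62773/126610 105701/126610; 105701/126610 260237/126610]

step 0: x' = [-214/533, 220/533], P' = [262/533 438/533; 438/533 1074/533]
step 1: x' = [-78469/126610, 77047/126610], P' = [62773/126610 105701/126610; 105701/126610 260237/126610]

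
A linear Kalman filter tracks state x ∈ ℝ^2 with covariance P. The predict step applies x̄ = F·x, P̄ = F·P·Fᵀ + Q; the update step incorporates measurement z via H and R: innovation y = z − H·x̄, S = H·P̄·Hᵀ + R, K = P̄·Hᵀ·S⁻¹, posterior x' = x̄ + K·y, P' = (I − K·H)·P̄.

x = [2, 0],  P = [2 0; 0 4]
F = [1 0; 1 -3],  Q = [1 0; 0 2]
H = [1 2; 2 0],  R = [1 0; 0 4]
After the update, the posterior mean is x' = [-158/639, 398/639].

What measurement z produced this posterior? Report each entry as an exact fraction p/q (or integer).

z = [1, -2]

x̄ = F·x = [2, 2]
P̄ = F·P·Fᵀ + Q = [3 2; 2 40]
S = H·P̄·Hᵀ + R = [172 14; 14 16]
K = P̄·Hᵀ·S⁻¹ = [7/639 467/1278; 314/639 -115/639]
x' − x̄ = [-1436/639, -880/639] = K·y
y = (KᵀK)⁻¹·Kᵀ·(x' − x̄) = [-5, -6]
z = y + H·x̄ = [-5, -6] + [6, 4] = [1, -2]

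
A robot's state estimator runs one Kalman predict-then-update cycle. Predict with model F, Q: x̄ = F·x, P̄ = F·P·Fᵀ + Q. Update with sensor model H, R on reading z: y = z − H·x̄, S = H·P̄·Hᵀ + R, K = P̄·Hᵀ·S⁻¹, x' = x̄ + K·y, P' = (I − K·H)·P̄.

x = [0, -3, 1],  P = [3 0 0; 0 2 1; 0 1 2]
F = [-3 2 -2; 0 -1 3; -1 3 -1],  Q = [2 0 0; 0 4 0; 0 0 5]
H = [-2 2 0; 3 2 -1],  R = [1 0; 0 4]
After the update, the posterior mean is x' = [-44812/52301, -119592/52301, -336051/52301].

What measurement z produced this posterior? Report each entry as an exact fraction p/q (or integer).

z = [-3, -1]

x̄ = F·x = [-8, 6, -10]
P̄ = F·P·Fᵀ + Q = [37 -8 17; -8 18 -2; 17 -2 22]
S = H·P̄·Hᵀ + R = [285 -128; -128 241]
K = P̄·Hᵀ·S⁻¹ = [-11706/52301 10710/52301; 14324/52301 10646/52301; -5958/52301 2261/52301]
x' − x̄ = [373596/52301, -433398/52301, 186959/52301] = K·y
y = (KᵀK)⁻¹·Kᵀ·(x' − x̄) = [-31, 1]
z = y + H·x̄ = [-31, 1] + [28, -2] = [-3, -1]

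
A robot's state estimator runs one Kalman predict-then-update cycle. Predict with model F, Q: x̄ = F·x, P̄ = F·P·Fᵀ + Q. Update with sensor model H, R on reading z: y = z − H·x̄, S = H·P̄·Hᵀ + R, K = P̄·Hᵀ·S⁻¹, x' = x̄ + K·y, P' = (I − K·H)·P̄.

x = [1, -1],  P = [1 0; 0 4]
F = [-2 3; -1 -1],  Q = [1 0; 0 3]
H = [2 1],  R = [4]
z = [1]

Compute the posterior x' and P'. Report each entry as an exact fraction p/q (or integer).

x̄ = F·x = [-5, 0]
P̄ = F·P·Fᵀ + Q = [41 -10; -10 8]
y = z − H·x̄ = [11]
S = H·P̄·Hᵀ + R = [136]
K = P̄·Hᵀ·S⁻¹ = [9/17; -3/34]
x' = x̄ + K·y = [14/17, -33/34]
P' = (I − K·H)·P̄ = [49/17 -62/17; -62/17 118/17]

x' = [14/17, -33/34]
P' = [49/17 -62/17; -62/17 118/17]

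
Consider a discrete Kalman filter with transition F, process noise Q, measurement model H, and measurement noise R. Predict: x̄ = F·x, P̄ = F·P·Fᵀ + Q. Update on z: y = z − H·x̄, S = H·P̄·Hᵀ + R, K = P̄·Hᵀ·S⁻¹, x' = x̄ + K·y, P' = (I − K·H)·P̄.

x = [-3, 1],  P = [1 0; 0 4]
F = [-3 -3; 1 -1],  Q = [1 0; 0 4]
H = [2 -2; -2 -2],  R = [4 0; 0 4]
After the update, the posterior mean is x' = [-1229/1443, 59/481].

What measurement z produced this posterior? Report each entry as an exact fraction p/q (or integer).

x̄ = F·x = [6, -4]
P̄ = F·P·Fᵀ + Q = [46 9; 9 9]
S = H·P̄·Hᵀ + R = [152 -148; -148 296]
K = P̄·Hᵀ·S⁻¹ = [19/78 -721/2886; -3/13 -114/481]
x' − x̄ = [-9887/1443, 1983/481] = K·y
y = (KᵀK)⁻¹·Kᵀ·(x' − x̄) = [-23, 5]
z = y + H·x̄ = [-23, 5] + [20, -4] = [-3, 1]

z = [-3, 1]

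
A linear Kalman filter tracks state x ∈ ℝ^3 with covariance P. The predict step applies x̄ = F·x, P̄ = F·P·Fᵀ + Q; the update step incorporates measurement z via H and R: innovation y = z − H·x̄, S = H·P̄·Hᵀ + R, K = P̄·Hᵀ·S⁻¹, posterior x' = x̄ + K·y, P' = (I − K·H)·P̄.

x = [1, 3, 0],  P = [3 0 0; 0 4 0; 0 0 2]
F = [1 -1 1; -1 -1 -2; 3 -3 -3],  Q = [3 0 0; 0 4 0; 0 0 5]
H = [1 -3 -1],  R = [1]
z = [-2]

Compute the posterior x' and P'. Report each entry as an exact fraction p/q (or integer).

x̄ = F·x = [-2, -4, -6]
P̄ = F·P·Fᵀ + Q = [12 -3 15; -3 19 15; 15 15 86]
y = z − H·x̄ = [-18]
S = H·P̄·Hᵀ + R = [348]
K = P̄·Hᵀ·S⁻¹ = [1/58; -25/116; -1/3]
x' = x̄ + K·y = [-67/29, -7/58, 0]
P' = (I − K·H)·P̄ = [345/29 -99/58 17; -99/58 329/116 -10; 17 -10 142/3]

x' = [-67/29, -7/58, 0]
P' = [345/29 -99/58 17; -99/58 329/116 -10; 17 -10 142/3]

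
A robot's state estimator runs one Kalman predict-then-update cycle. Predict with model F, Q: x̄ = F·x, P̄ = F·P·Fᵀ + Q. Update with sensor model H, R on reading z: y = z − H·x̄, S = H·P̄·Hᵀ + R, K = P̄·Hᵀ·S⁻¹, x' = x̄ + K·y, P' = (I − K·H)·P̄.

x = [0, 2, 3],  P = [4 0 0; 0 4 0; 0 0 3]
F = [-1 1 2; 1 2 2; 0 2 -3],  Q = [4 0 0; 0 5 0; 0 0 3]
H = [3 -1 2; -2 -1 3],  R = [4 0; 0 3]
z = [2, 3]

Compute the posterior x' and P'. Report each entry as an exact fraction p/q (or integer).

x̄ = F·x = [8, 10, -5]
P̄ = F·P·Fᵀ + Q = [24 16 -10; 16 37 -2; -10 -2 46]
y = z − H·x̄ = [-2, 44]
S = H·P̄·Hᵀ + R = [233 113; 113 746]
K = P̄·Hᵀ·S⁻¹ = [5354/23007 -3710/23007; 13697/161049 -18266/161049; 9888/53683 10016/53683]
x' = x̄ + K·y = [10108/23007, 779392/161049, 152513/53683]
P' = (I − K·H)·P̄ = [10684/23007 52384/23007 6958/7669; 52384/23007 4492984/161049 574618/53683; 6958/7669 574618/53683 234026/53683]

x' = [10108/23007, 779392/161049, 152513/53683]
P' = [10684/23007 52384/23007 6958/7669; 52384/23007 4492984/161049 574618/53683; 6958/7669 574618/53683 234026/53683]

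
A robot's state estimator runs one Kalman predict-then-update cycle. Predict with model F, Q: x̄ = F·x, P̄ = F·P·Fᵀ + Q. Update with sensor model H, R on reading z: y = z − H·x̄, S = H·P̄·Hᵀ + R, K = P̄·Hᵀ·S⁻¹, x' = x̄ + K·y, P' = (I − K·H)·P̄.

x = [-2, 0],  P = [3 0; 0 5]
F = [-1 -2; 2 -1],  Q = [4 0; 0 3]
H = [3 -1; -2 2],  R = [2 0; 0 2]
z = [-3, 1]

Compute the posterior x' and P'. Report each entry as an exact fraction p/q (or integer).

x' = [-465/353, -324/353]
P' = [2674/4589 3676/4589; 3676/4589 6852/4589]

x̄ = F·x = [2, -4]
P̄ = F·P·Fᵀ + Q = [27 4; 4 20]
y = z − H·x̄ = [-13, 13]
S = H·P̄·Hᵀ + R = [241 -170; -170 158]
K = P̄·Hᵀ·S⁻¹ = [2173/4589 1002/4589; 2088/4589 3176/4589]
x' = x̄ + K·y = [-465/353, -324/353]
P' = (I − K·H)·P̄ = [2674/4589 3676/4589; 3676/4589 6852/4589]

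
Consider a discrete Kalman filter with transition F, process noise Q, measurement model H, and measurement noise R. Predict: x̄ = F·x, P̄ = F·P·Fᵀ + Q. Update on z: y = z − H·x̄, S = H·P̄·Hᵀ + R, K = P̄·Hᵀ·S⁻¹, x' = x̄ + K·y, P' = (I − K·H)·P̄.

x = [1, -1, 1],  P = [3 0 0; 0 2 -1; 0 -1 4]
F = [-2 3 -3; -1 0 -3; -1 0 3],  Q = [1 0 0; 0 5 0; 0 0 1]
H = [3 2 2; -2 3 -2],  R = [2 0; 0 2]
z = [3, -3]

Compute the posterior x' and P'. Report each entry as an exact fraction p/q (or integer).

x' = [167651/333781, -35001/333781, 272207/333781]
P' = [1801046/333781 -318460/333781 -2290432/333781; -318460/333781 108586/333781 417246/333781; -2290432/333781 417246/333781 2997765/333781]

x̄ = F·x = [-8, -4, 2]
P̄ = F·P·Fᵀ + Q = [85 51 -39; 51 44 -33; -39 -33 40]
y = z − H·x̄ = [31, -3]
S = H·P̄·Hᵀ + R = [983 173; 173 370]
K = P̄·Hᵀ·S⁻¹ = [92677/333781 11696/333781; 48142/333781 64093/333781; -20637/333781 -81464/333781]
x' = x̄ + K·y = [167651/333781, -35001/333781, 272207/333781]
P' = (I − K·H)·P̄ = [1801046/333781 -318460/333781 -2290432/333781; -318460/333781 108586/333781 417246/333781; -2290432/333781 417246/333781 2997765/333781]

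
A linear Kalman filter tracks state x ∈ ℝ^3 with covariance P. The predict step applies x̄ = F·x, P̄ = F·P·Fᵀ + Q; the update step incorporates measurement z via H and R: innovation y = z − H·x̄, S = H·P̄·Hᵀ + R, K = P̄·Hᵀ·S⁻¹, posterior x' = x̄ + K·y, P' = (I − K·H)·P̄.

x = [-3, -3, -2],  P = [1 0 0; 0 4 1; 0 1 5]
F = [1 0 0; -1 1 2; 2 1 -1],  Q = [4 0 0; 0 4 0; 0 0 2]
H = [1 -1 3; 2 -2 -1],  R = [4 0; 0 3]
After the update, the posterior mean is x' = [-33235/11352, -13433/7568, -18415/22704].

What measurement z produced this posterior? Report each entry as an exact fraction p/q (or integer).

x̄ = F·x = [-3, -4, -7]
P̄ = F·P·Fᵀ + Q = [5 -1 2; -1 33 -7; 2 -7 13]
S = H·P̄·Hᵀ + R = [215 86; 86 140]
K = P̄·Hᵀ·S⁻¹ = [205/5676 13/264; -409/3784 -65/176; 3145/11352 -71/528]
x' − x̄ = [821/11352, 16839/7568, 140513/22704] = K·y
y = (KᵀK)⁻¹·Kᵀ·(x' − x̄) = [17, -11]
z = y + H·x̄ = [17, -11] + [-20, 9] = [-3, -2]

z = [-3, -2]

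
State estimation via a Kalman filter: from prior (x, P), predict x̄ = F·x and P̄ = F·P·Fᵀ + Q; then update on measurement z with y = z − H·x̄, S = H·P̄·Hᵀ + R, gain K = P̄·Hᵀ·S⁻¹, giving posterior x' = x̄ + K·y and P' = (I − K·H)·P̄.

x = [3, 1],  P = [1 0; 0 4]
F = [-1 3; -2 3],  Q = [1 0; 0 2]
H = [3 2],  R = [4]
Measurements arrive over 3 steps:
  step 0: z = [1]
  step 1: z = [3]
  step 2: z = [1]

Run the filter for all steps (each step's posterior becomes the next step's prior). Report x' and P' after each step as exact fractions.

step 0: x' = [133/97, -762/485], P' = [76/97 -76/97; -76/97 768/485]
step 1: x' = [181197/281405, 115232/281405], P' = [183596/281405 -170684/281405; -170684/281405 378426/281405]
step 2: x' = [63371465/135895199, -26752206/135895199], P' = [88654220/135895199 -82374968/135895199; -82374968/135895199 182422488/135895199]

step 0: x̄ = F·x = [0, -3]
step 0: P̄ = F·P·Fᵀ + Q = [38 38; 38 42]
step 0: y = z − H·x̄ = [7]
step 0: S = H·P̄·Hᵀ + R = [970]
step 0: K = P̄·Hᵀ·S⁻¹ = [19/97; 99/485]
step 0: x' = x̄ + K·y = [133/97, -762/485]
step 0: P' = (I − K·H)·P̄ = [76/97 -76/97; -76/97 768/485]
step 1: x̄ = F·x = [-2951/485, -3616/485]
step 1: P̄ = F·P·Fᵀ + Q = [10057/485 11092/485; 11092/485 13962/485]
step 1: y = z − H·x̄ = [3508/97]
step 1: S = H·P̄·Hᵀ + R = [56281/97]
step 1: K = P̄·Hᵀ·S⁻¹ = [10471/56281; 12240/56281]
step 1: x' = x̄ + K·y = [181197/281405, 115232/281405]
step 1: P' = (I − K·H)·P̄ = [183596/281405 -170684/281405; -170684/281405 378426/281405]
step 2: x̄ = F·x = [164499/281405, -726/12235]
step 2: P̄ = F·P·Fᵀ + Q = [4894939/281405 230834/12235; 230834/12235 293532/12235]
step 2: y = z − H·x̄ = [-178696/281405]
step 2: S = H·P̄·Hᵀ + R = [135895199/281405]
step 2: K = P̄·Hᵀ·S⁻¹ = [25303181/135895199; 29430018/135895199]
step 2: x' = x̄ + K·y = [63371465/135895199, -26752206/135895199]
step 2: P' = (I − K·H)·P̄ = [88654220/135895199 -82374968/135895199; -82374968/135895199 182422488/135895199]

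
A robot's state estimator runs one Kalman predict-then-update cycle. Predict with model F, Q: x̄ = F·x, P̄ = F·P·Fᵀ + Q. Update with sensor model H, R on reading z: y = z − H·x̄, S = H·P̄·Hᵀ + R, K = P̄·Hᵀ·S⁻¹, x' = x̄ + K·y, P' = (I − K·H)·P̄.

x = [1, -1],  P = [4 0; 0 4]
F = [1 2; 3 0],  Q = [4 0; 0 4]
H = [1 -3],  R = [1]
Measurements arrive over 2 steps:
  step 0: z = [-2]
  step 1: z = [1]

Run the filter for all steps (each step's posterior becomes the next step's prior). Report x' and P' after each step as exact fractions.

step 0: x̄ = F·x = [-1, 3]
step 0: P̄ = F·P·Fᵀ + Q = [24 12; 12 40]
step 0: y = z − H·x̄ = [8]
step 0: S = H·P̄·Hᵀ + R = [313]
step 0: K = P̄·Hᵀ·S⁻¹ = [-12/313; -108/313]
step 0: x' = x̄ + K·y = [-409/313, 75/313]
step 0: P' = (I − K·H)·P̄ = [7368/313 2460/313; 2460/313 856/313]
step 1: x̄ = F·x = [-259/313, -1227/313]
step 1: P̄ = F·P·Fᵀ + Q = [21884/313 36864/313; 36864/313 67564/313]
step 1: y = z − H·x̄ = [-3109/313]
step 1: S = H·P̄·Hᵀ + R = [409089/313]
step 1: K = P̄·Hᵀ·S⁻¹ = [-88708/409089; -55276/136363]
step 1: x' = x̄ + K·y = [542617/409089, 14491/136363]
step 1: P' = (I − K·H)·P̄ = [3461324/409089 394448/136363; 394448/136363 149908/136363]

step 0: x' = [-409/313, 75/313], P' = [7368/313 2460/313; 2460/313 856/313]
step 1: x' = [542617/409089, 14491/136363], P' = [3461324/409089 394448/136363; 394448/136363 149908/136363]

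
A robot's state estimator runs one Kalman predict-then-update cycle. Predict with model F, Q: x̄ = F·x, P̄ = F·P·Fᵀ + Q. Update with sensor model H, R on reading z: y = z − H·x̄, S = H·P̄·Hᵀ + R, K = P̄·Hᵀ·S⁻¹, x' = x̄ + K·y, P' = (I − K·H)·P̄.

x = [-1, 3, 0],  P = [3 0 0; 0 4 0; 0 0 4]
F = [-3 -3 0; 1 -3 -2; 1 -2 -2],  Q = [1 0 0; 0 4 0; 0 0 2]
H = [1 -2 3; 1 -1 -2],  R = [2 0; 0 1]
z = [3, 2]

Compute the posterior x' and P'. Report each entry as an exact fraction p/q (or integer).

x' = [-57008/29361, -90166/29361, -4425/9787]
P' = [827395/29361 578585/29361 40773/9787; 578585/29361 414439/29361 28945/9787; 40773/9787 28945/9787 7211/9787]

x̄ = F·x = [-6, -10, -7]
P̄ = F·P·Fᵀ + Q = [64 27 15; 27 59 43; 15 43 37]
y = z − H·x̄ = [10, -16]
S = H·P̄·Hᵀ + R = [101 -63; -63 330]
K = P̄·Hᵀ·S⁻¹ = [6197/9787 4172/29361; 1702/9787 -9524/29361; 2258/9787 -2594/9787]
x' = x̄ + K·y = [-57008/29361, -90166/29361, -4425/9787]
P' = (I − K·H)·P̄ = [827395/29361 578585/29361 40773/9787; 578585/29361 414439/29361 28945/9787; 40773/9787 28945/9787 7211/9787]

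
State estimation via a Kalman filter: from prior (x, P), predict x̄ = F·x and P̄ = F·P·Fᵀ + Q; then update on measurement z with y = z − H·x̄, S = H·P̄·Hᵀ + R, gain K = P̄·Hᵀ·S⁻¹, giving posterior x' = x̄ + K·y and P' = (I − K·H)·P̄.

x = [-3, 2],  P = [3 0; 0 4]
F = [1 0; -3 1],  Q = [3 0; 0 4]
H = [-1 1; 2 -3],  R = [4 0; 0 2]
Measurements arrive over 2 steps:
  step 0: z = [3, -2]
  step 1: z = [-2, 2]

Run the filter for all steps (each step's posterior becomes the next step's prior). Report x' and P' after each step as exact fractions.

step 0: x̄ = F·x = [-3, 11]
step 0: P̄ = F·P·Fᵀ + Q = [6 -9; -9 35]
step 0: y = z − H·x̄ = [-11, 37]
step 0: S = H·P̄·Hᵀ + R = [63 -162; -162 449]
step 0: K = P̄·Hᵀ·S⁻¹ = [-139/681 3/227; -170/2043 -69/227]
step 0: x' = x̄ + K·y = [-181/681, 1366/2043]
step 0: P' = (I − K·H)·P̄ = [550/227 1094/681; 1094/681 2602/2043]
step 1: x̄ = F·x = [-181/681, 2995/2043]
step 1: P̄ = F·P·Fᵀ + Q = [1231/227 -3856/681; -3856/681 35632/2043]
step 1: y = z − H·x̄ = [-7624/2043, 1573/227]
step 1: S = H·P̄·Hᵀ + R = [78019/2043 -20766/227; -20766/227 56434/227]
step 1: K = P̄·Hᵀ·S⁻¹ = [-214239/1149523 49860/1149523; -80528/1149523 -323928/1149523]
step 1: x' = x̄ + K·y = [839469/1149523, -258973/1149523]
step 1: P' = (I − K·H)·P̄ = [2471148/1149523 1614192/1149523; 1614192/1149523 1292080/1149523]

step 0: x' = [-181/681, 1366/2043], P' = [550/227 1094/681; 1094/681 2602/2043]
step 1: x' = [839469/1149523, -258973/1149523], P' = [2471148/1149523 1614192/1149523; 1614192/1149523 1292080/1149523]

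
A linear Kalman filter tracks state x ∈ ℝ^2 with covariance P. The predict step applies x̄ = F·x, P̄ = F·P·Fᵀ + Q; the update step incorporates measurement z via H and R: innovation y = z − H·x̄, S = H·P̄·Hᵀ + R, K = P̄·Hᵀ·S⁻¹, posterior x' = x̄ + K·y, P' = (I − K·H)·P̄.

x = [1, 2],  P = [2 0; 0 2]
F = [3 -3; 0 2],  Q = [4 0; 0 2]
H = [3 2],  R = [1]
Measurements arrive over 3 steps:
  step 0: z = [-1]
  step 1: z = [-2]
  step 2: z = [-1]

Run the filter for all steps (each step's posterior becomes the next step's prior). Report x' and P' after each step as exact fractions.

step 0: x̄ = F·x = [-3, 4]
step 0: P̄ = F·P·Fᵀ + Q = [40 -12; -12 10]
step 0: y = z − H·x̄ = [0]
step 0: S = H·P̄·Hᵀ + R = [257]
step 0: K = P̄·Hᵀ·S⁻¹ = [96/257; -16/257]
step 0: x' = x̄ + K·y = [-3, 4]
step 0: P' = (I − K·H)·P̄ = [1064/257 -1548/257; -1548/257 2314/257]
step 1: x̄ = F·x = [-21, 8]
step 1: P̄ = F·P·Fᵀ + Q = [59294/257 -23172/257; -23172/257 9770/257]
step 1: y = z − H·x̄ = [45]
step 1: S = H·P̄·Hᵀ + R = [294919/257]
step 1: K = P̄·Hᵀ·S⁻¹ = [131538/294919; -49976/294919]
step 1: x' = x̄ + K·y = [-274089/294919, 110432/294919]
step 1: P' = (I − K·H)·P̄ = [718606/294919 -1012140/294919; -1012140/294919 1493222/294919]
step 2: x̄ = F·x = [-1153563/294919, 220864/294919]
step 2: P̄ = F·P·Fᵀ + Q = [39304648/294919 -15032172/294919; -15032172/294919 6562726/294919]
step 2: y = z − H·x̄ = [2724042/294919]
step 2: S = H·P̄·Hᵀ + R = [199901591/294919]
step 2: K = P̄·Hᵀ·S⁻¹ = [87849600/199901591; -31971064/199901591]
step 2: x' = x̄ + K·y = [29523093/199901591, -145597456/199901591]
step 2: P' = (I − K·H)·P̄ = [473043272/199901591 -665640108/199901591; -665640108/199901591 982474630/199901591]

step 0: x' = [-3, 4], P' = [1064/257 -1548/257; -1548/257 2314/257]
step 1: x' = [-274089/294919, 110432/294919], P' = [718606/294919 -1012140/294919; -1012140/294919 1493222/294919]
step 2: x' = [29523093/199901591, -145597456/199901591], P' = [473043272/199901591 -665640108/199901591; -665640108/199901591 982474630/199901591]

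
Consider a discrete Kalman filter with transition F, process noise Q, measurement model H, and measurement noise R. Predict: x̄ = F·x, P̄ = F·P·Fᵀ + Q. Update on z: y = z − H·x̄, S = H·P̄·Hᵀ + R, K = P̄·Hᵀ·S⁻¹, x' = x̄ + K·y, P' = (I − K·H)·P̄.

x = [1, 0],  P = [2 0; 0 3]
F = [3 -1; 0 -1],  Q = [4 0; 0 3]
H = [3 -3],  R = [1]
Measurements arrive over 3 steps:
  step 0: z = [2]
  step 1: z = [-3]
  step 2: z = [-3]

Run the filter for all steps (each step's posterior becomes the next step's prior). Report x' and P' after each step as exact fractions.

step 0: x̄ = F·x = [3, 0]
step 0: P̄ = F·P·Fᵀ + Q = [25 3; 3 6]
step 0: y = z − H·x̄ = [-7]
step 0: S = H·P̄·Hᵀ + R = [226]
step 0: K = P̄·Hᵀ·S⁻¹ = [33/113; -9/226]
step 0: x' = x̄ + K·y = [108/113, 63/226]
step 0: P' = (I − K·H)·P̄ = [647/113 636/113; 636/113 1275/226]
step 1: x̄ = F·x = [585/226, -63/226]
step 1: P̄ = F·P·Fᵀ + Q = [6193/226 -2541/226; -2541/226 1953/226]
step 1: y = z − H·x̄ = [-1311/113]
step 1: S = H·P̄·Hᵀ + R = [59639/113]
step 1: K = P̄·Hᵀ·S⁻¹ = [13101/59639; -6741/59639]
step 1: x' = x̄ + K·y = [207/5186, 5355/5186]
step 1: P' = (I − K·H)·P̄ = [230725/119278 221991/119278; 221991/119278 226485/119278]
step 2: x̄ = F·x = [-2367/2593, -5355/5186]
step 2: P̄ = F·P·Fᵀ + Q = [724088/59639 -219744/59639; -219744/59639 584319/119278]
step 2: y = z − H·x̄ = [-17421/5186]
step 2: S = H·P̄·Hᵀ + R = [26322517/119278]
step 2: K = P̄·Hᵀ·S⁻¹ = [5662992/26322517; -3071421/26322517]
step 2: x' = x̄ + K·y = [-43051635/26322517, -16862679/26322517]
step 2: P' = (I − K·H)·P̄ = [50723176/26322517 48835512/26322517; 48835512/26322517 49859319/26322517]

step 0: x' = [108/113, 63/226], P' = [647/113 636/113; 636/113 1275/226]
step 1: x' = [207/5186, 5355/5186], P' = [230725/119278 221991/119278; 221991/119278 226485/119278]
step 2: x' = [-43051635/26322517, -16862679/26322517], P' = [50723176/26322517 48835512/26322517; 48835512/26322517 49859319/26322517]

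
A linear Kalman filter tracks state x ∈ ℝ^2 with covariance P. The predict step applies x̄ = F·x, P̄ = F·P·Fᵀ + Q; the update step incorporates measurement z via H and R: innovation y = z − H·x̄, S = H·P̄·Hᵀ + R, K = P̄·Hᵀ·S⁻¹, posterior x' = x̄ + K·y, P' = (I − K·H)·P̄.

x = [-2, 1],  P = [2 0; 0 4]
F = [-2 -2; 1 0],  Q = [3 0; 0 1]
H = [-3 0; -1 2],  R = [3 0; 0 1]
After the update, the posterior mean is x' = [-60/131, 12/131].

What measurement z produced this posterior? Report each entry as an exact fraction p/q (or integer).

z = [1, 1]

x̄ = F·x = [2, -2]
P̄ = F·P·Fᵀ + Q = [27 -4; -4 3]
S = H·P̄·Hᵀ + R = [246 105; 105 56]
K = P̄·Hᵀ·S⁻¹ = [-41/131 -5/131; -18/131 400/917]
x' − x̄ = [-322/131, 274/131] = K·y
y = (KᵀK)⁻¹·Kᵀ·(x' − x̄) = [7, 7]
z = y + H·x̄ = [7, 7] + [-6, -6] = [1, 1]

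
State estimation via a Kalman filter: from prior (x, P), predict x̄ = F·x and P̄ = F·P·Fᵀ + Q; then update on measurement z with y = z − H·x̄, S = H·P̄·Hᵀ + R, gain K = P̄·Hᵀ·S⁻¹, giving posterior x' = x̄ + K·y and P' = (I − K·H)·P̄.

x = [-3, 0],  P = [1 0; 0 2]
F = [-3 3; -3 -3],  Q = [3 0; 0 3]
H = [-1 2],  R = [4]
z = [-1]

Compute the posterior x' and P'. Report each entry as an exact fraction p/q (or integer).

x' = [219/19, 102/19]
P' = [1698/95 801/95; 801/95 939/190]

x̄ = F·x = [9, 9]
P̄ = F·P·Fᵀ + Q = [30 -9; -9 30]
y = z − H·x̄ = [-10]
S = H·P̄·Hᵀ + R = [190]
K = P̄·Hᵀ·S⁻¹ = [-24/95; 69/190]
x' = x̄ + K·y = [219/19, 102/19]
P' = (I − K·H)·P̄ = [1698/95 801/95; 801/95 939/190]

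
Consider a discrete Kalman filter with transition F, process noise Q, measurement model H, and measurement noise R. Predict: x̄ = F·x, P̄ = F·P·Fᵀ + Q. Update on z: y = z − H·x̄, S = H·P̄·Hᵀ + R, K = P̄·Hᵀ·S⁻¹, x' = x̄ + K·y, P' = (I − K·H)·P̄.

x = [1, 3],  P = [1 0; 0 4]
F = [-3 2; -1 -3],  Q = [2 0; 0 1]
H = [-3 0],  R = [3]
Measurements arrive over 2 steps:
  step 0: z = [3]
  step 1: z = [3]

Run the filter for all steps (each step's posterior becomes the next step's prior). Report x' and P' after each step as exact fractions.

step 0: x' = [-39/41, -284/41], P' = [27/82 -21/82; -21/82 1793/82]
step 1: x' = [-119/115, 37521/4715], P' = [191/575 -264/575; -264/575 348196/23575]

step 0: x̄ = F·x = [3, -10]
step 0: P̄ = F·P·Fᵀ + Q = [27 -21; -21 38]
step 0: y = z − H·x̄ = [12]
step 0: S = H·P̄·Hᵀ + R = [246]
step 0: K = P̄·Hᵀ·S⁻¹ = [-27/82; 21/82]
step 0: x' = x̄ + K·y = [-39/41, -284/41]
step 0: P' = (I − K·H)·P̄ = [27/82 -21/82; -21/82 1793/82]
step 1: x̄ = F·x = [-11, 891/41]
step 1: P̄ = F·P·Fᵀ + Q = [191/2 -132; -132 8060/41]
step 1: y = z − H·x̄ = [-30]
step 1: S = H·P̄·Hᵀ + R = [1725/2]
step 1: K = P̄·Hᵀ·S⁻¹ = [-191/575; 264/575]
step 1: x' = x̄ + K·y = [-119/115, 37521/4715]
step 1: P' = (I − K·H)·P̄ = [191/575 -264/575; -264/575 348196/23575]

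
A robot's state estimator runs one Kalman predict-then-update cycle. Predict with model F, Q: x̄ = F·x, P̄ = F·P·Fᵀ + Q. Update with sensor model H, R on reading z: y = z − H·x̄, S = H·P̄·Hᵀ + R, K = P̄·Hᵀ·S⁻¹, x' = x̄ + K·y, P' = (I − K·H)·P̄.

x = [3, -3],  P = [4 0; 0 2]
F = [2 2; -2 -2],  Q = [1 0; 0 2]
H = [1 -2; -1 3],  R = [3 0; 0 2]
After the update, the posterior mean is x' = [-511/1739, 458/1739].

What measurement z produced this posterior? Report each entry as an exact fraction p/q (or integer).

z = [-1, 1]

x̄ = F·x = [0, 0]
P̄ = F·P·Fᵀ + Q = [25 -24; -24 26]
S = H·P̄·Hᵀ + R = [228 -301; -301 405]
K = P̄·Hᵀ·S⁻¹ = [368/1739 -143/1739; -78/1739 380/1739]
x' − x̄ = [-511/1739, 458/1739] = K·y
y = (KᵀK)⁻¹·Kᵀ·(x' − x̄) = [-1, 1]
z = y + H·x̄ = [-1, 1] + [0, 0] = [-1, 1]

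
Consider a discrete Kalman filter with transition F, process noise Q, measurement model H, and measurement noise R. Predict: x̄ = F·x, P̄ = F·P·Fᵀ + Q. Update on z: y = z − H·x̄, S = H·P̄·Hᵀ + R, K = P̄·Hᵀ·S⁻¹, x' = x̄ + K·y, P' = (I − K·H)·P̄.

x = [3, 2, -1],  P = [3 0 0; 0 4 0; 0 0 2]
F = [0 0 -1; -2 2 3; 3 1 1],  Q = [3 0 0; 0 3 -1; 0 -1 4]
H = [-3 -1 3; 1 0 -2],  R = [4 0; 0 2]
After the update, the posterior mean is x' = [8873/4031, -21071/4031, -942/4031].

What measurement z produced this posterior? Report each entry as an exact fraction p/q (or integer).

x̄ = F·x = [1, -5, 10]
P̄ = F·P·Fᵀ + Q = [5 -6 -2; -6 49 -5; -2 -5 37]
S = H·P̄·Hᵀ + R = [461 -259; -259 163]
K = P̄·Hᵀ·S⁻¹ = [-57/4031 132/4031; -3231/4031 -5035/4031; 101/4031 -1719/4031]
x' − x̄ = [4842/4031, -916/4031, -41252/4031] = K·y
y = (KᵀK)⁻¹·Kᵀ·(x' − x̄) = [-34, 22]
z = y + H·x̄ = [-34, 22] + [32, -19] = [-2, 3]

z = [-2, 3]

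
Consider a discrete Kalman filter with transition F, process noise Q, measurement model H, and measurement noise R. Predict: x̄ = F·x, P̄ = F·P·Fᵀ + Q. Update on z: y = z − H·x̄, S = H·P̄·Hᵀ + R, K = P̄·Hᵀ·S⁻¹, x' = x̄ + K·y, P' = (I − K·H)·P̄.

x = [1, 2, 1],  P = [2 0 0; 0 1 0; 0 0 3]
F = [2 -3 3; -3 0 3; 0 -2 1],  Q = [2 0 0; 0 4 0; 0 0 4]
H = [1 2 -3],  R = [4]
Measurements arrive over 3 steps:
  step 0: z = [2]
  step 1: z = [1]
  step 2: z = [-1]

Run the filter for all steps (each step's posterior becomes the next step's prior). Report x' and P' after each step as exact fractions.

step 0: x' = [-131/69, -172/69, -3], P' = [8561/207 439/207 15; 439/207 2747/207 9; 15 9 11]
step 1: x' = [-2013679/163169, 689052/163169, -261036/163169], P' = [43960276/163169 -22716148/163169 -409772/163169; -22716148/163169 13049360/163169 1040804/163169; -409772/163169 1040804/163169 598584/163169]
step 2: x' = [-2411519307/242357839, 990506699/242357839, -64653540/242357839], P' = [88601324696/727073517 -42482321852/727073517 598805332/242357839; -42482321852/727073517 26110368584/727073517 911888612/242357839; 598805332/242357839 911888612/242357839 866665300/242357839]

step 0: x̄ = F·x = [-1, 0, -3]
step 0: P̄ = F·P·Fᵀ + Q = [46 15 15; 15 49 9; 15 9 11]
step 0: y = z − H·x̄ = [-6]
step 0: S = H·P̄·Hᵀ + R = [207]
step 0: K = P̄·Hᵀ·S⁻¹ = [31/207; 86/207; 0]
step 0: x' = x̄ + K·y = [-131/69, -172/69, -3]
step 0: P' = (I − K·H)·P̄ = [8561/207 439/207 15; 439/207 2747/207 9; 15 9 11]
step 1: x̄ = F·x = [-367/69, -76/23, 137/69]
step 1: P̄ = F·P·Fᵀ + Q = [78332/207 -17668/69 11000/207; -17668/69 4720/23 -3676/69; 11000/207 -3676/69 6641/207]
step 1: y = z − H·x̄ = [1303/69]
step 1: S = H·P̄·Hᵀ + R = [163169/207]
step 1: K = P̄·Hᵀ·S⁻¹ = [-60676/163169; 65040/163169; -30979/163169]
step 1: x' = x̄ + K·y = [-2013679/163169, 689052/163169, -261036/163169]
step 1: P' = (I − K·H)·P̄ = [43960276/163169 -22716148/163169 -409772/163169; -22716148/163169 13049360/163169 1040804/163169; -409772/163169 1040804/163169 598584/163169]
step 2: x̄ = F·x = [-6877622/163169, 5257929/163169, -1639140/163169]
step 2: P̄ = F·P·Fᵀ + Q = [547940978/163169 -470957652/163169 160769724/163169; -470957652/163169 409058312/163169 -139516644/163169; 160769724/163169 -139516644/163169 49285484/163169]
step 2: y = z − H·x̄ = [-8718825/163169]
step 2: S = H·P̄·Hᵀ + R = [1454147034/163169]
step 2: K = P̄·Hᵀ·S⁻¹ = [-438141749/727073517; 382854452/727073517; -44353336/242357839]
step 2: x' = x̄ + K·y = [-2411519307/242357839, 990506699/242357839, -64653540/242357839]
step 2: P' = (I − K·H)·P̄ = [88601324696/727073517 -42482321852/727073517 598805332/242357839; -42482321852/727073517 26110368584/727073517 911888612/242357839; 598805332/242357839 911888612/242357839 866665300/242357839]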